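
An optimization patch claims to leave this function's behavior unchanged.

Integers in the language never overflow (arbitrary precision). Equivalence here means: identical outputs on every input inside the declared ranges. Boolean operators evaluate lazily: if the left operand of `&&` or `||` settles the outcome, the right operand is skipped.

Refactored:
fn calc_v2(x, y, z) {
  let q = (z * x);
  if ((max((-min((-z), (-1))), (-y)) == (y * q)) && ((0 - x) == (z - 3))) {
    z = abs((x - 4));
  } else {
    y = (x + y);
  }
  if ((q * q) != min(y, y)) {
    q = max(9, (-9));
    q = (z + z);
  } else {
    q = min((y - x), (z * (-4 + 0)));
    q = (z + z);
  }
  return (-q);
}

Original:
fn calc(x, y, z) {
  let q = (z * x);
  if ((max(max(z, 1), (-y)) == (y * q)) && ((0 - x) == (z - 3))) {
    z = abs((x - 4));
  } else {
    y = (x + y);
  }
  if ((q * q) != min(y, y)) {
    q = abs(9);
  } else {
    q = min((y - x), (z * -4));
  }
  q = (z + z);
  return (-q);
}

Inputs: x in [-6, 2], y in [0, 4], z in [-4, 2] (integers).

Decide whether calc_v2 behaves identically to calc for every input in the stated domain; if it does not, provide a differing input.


This is a faithful refactor — statement counts differ; arithmetic usage differs; constant usage differs; min/max/abs usage differs, but the computed results match everywhere.
One worked example (x=0, y=3, z=1) — calc: q=0, then ((max(max(z, 1), (-y)) == (y * q)) && ((0 - x) == (z - 3))) is false, then y=3, then ((q * q) != min(y, y)) is true, then q=9, then q=2, then returns -2; calc_v2: q=0, then ((max((-min((-z), (-1))), (-y)) == (y * q)) && ((0 - x) == (z - 3))) is false, then y=3, then ((q * q) != min(y, y)) is true, then q=9, then q=2, then returns -2; agreement on -2.
Checked all 315 inputs in the declared domain: the outputs agree on every one.
verdict: equivalent


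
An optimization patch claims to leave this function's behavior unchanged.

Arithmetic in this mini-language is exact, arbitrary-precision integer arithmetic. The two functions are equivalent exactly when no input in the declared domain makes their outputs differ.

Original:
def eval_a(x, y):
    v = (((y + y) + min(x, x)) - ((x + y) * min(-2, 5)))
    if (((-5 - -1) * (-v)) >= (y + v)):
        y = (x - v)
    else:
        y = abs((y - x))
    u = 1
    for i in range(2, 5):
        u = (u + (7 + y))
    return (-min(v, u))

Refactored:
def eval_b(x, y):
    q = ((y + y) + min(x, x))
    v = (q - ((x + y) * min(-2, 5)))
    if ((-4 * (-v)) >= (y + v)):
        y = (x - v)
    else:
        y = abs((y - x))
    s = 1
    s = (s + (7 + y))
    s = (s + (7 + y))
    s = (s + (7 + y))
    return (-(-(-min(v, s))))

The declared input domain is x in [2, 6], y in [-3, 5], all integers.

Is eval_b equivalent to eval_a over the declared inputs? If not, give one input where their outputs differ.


Side by side, the visible changes include: constant usage differs, statement counts differ, arithmetic usage differs, loop structure differs, local variable names differ.
One worked example (x=3, y=0) — eval_a: v = 9; (((-5 - -1) * (-v)) >= (y + v)) -> true; y = -6; u = 1; [i=2]; u = 2; [i=3]; u = 3; [i=4]; u = 4; return -4; eval_b: q = 3; v = 9; ((-4 * (-v)) >= (y + v)) -> true; y = -6; s = 1; s = 2; s = 3; s = 4; return -4; agreement on -4.
Across all 45 domain points the two functions coincide.
verdict: equivalent


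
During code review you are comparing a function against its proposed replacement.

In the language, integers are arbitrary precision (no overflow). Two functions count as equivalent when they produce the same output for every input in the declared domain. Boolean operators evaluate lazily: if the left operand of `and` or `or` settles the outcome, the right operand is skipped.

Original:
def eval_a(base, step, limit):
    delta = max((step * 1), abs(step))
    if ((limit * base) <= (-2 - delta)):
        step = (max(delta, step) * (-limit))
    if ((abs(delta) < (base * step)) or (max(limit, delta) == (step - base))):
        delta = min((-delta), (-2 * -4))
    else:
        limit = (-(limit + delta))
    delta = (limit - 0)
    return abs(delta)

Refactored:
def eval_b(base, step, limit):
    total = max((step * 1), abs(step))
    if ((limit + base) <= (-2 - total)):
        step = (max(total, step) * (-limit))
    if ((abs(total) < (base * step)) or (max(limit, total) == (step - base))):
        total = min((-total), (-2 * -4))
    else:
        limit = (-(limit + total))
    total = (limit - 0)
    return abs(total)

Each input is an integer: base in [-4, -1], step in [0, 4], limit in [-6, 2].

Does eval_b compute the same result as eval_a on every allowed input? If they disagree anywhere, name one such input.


Run the pair on base=-4, step=1, limit=2.
eval_a: delta becomes 1; next ((limit * base) <= (-2 - delta)) evaluates to true; next step becomes -2; next ((abs(delta) < (base * step)) or (max(limit, delta) == (step - base))) evaluates to true; next delta becomes -1; next delta becomes 2; next final value 2
eval_b: total becomes 1; next ((limit + base) <= (-2 - total)) evaluates to false; next ((abs(total) < (base * step)) or (max(limit, total) == (step - base))) evaluates to false; next limit becomes -3; next total becomes -3; next final value 3
2 != 3, so the rewrite changes behavior.
verdict: not equivalent; witness: base=-4, step=1, limit=2


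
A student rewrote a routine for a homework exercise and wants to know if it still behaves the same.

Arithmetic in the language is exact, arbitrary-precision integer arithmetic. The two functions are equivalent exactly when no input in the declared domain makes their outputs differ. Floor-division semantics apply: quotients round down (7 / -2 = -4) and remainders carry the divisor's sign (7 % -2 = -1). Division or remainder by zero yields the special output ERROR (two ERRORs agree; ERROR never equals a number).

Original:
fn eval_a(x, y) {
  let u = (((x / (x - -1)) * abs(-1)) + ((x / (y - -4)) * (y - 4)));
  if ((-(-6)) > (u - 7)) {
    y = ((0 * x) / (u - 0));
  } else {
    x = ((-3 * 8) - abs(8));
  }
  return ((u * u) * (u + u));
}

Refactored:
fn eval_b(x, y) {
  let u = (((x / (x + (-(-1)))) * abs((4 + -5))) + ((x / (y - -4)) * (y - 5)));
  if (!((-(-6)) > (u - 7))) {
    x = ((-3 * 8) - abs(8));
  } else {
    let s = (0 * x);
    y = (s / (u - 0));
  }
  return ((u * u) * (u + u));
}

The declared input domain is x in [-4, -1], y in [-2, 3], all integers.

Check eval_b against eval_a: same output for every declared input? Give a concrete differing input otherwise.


These are not equivalent — on x=-4, y=-2 the outputs split (4394 vs 6750).
eval_a: u := 13 | ((-(-6)) > (u - 7)): false | x := -32 | result 4394
eval_b: u := 15 | (!((-(-6)) > (u - 7))): true | x := -32 | result 6750
verdict: not equivalent; witness: x=-4, y=-2


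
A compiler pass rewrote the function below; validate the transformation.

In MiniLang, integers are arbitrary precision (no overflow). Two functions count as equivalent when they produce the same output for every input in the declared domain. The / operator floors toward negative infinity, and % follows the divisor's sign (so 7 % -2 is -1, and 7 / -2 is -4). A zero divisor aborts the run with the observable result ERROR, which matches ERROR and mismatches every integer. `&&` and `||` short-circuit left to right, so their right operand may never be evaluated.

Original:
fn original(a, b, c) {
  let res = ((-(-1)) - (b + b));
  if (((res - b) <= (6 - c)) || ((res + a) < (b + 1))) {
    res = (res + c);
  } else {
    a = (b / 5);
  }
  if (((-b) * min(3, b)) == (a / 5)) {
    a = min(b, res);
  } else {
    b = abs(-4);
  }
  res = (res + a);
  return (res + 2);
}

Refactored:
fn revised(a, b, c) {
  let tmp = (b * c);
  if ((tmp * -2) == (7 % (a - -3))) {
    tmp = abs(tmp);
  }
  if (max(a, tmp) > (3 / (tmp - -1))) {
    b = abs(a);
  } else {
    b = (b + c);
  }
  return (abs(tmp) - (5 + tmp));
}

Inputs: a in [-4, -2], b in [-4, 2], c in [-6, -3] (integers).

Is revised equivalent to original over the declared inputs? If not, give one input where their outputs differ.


Try a=-4, b=-4, c=-6.
original: res := 9 | (((res - b) <= (6 - c)) || ((res + a) < (b + 1))): false | a := -1 | (((-b) * min(3, b)) == (a / 5)): false | b := 4 | res := 8 | result 10
revised: tmp := 24 | ((tmp * -2) == (7 % (a - -3))): false | (max(a, tmp) > (3 / (tmp - -1))): true | b := 4 | result -5
10 and -5 differ, so these are not the same function on this domain.
verdict: not equivalent; witness: a=-4, b=-4, c=-6


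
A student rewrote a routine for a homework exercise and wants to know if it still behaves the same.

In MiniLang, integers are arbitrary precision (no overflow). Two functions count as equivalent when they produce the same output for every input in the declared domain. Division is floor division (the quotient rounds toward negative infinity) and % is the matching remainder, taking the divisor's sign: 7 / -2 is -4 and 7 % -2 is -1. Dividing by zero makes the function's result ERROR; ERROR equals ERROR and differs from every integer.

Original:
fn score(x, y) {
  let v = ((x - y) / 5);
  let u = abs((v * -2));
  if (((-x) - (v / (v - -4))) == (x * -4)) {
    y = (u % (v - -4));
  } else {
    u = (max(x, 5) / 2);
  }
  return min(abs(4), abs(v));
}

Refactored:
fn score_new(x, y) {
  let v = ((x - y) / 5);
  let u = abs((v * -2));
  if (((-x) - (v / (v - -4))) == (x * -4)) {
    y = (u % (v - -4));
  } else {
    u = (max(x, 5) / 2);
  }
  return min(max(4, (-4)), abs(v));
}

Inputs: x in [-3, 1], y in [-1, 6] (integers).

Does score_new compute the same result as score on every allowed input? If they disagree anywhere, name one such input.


Behavior is preserved: although min/max/abs usage differs; and constant usage differs, the outputs never diverge.
Spot check at x=-2, y=4 — score: v := -2 | u := 4 | (((-x) - (v / (v - -4))) == (x * -4)): false | u := 2 | result 2. score_new: v := -2 | u := 4 | (((-x) - (v / (v - -4))) == (x * -4)): false | u := 2 | result 2. Both give 2.
Every one of the 40 inputs gives matching results.
verdict: equivalent


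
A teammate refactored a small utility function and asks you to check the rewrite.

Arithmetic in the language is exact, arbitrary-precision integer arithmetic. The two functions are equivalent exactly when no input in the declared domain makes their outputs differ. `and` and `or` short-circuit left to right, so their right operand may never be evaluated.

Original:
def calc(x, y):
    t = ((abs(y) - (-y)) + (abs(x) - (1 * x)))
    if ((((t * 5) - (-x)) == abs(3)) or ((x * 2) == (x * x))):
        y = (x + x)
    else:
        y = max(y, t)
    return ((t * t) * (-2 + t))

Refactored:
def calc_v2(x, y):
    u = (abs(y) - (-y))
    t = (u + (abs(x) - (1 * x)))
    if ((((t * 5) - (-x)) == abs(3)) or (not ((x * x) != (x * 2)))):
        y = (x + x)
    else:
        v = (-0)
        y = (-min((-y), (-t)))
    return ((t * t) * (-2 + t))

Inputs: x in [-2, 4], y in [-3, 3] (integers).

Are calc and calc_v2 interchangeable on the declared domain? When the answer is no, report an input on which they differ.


Behavior is preserved: although statement counts differ; constant usage differs; local variable names differ; min/max/abs usage differs; boolean connective usage differs; comparison usage differs, the outputs never diverge.
Tracing x=1, y=0: calc: t=0, then ((((t * 5) - (-x)) == abs(3)) or ((x * 2) == (x * x))) is false, then y=0, then returns 0 | calc_v2: u=0, then t=0, then ((((t * 5) - (-x)) == abs(3)) or (not ((x * x) != (x * 2)))) is false, then v=0, then y=0, then returns 0 — matching result 0.
Sweeping the whole domain (49 inputs) finds no disagreement.
verdict: equivalent


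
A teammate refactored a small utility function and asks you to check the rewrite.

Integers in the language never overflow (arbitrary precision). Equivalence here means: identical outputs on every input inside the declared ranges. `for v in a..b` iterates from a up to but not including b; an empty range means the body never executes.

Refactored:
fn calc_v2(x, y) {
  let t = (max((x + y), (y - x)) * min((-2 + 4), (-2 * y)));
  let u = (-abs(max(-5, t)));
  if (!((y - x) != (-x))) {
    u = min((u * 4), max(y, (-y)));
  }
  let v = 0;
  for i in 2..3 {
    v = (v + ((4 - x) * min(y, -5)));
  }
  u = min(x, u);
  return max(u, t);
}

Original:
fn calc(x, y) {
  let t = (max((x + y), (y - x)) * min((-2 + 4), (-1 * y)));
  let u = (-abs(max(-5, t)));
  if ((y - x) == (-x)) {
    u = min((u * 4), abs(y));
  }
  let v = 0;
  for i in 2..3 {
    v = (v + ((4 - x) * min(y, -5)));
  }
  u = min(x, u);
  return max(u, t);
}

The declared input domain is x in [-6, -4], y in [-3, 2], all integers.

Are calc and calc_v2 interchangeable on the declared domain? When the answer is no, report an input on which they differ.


Run the pair on x=-6, y=-1.
calc: t=5, then u=-5, then ((y - x) == (-x)) is false, then v=0, then (i=2), then v=-50, then u=-6, then returns 5
calc_v2: t=10, then u=-10, then (!((y - x) != (-x))) is false, then v=0, then (i=2), then v=-50, then u=-10, then returns 10
5 against 10: the behavior changed.
verdict: not equivalent; witness: x=-6, y=-1


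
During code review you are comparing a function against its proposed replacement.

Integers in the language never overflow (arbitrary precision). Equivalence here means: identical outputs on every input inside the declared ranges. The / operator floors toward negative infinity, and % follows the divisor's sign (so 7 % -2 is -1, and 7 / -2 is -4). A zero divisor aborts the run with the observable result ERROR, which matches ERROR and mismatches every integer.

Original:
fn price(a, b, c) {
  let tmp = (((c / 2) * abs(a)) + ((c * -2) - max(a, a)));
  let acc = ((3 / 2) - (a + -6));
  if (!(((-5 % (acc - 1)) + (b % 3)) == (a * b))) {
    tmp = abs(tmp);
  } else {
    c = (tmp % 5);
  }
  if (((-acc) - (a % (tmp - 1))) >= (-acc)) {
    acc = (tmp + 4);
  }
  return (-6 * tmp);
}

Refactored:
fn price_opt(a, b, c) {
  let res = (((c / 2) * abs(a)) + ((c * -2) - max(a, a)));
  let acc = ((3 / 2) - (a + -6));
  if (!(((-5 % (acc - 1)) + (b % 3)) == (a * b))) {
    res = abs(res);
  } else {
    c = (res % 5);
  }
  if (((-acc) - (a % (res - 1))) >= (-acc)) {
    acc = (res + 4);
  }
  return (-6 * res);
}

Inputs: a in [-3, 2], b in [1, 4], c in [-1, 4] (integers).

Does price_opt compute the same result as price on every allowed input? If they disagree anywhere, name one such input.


Changes here: local variable names differ; the full 144-point sweep finds no disagreement.
verdict: equivalent


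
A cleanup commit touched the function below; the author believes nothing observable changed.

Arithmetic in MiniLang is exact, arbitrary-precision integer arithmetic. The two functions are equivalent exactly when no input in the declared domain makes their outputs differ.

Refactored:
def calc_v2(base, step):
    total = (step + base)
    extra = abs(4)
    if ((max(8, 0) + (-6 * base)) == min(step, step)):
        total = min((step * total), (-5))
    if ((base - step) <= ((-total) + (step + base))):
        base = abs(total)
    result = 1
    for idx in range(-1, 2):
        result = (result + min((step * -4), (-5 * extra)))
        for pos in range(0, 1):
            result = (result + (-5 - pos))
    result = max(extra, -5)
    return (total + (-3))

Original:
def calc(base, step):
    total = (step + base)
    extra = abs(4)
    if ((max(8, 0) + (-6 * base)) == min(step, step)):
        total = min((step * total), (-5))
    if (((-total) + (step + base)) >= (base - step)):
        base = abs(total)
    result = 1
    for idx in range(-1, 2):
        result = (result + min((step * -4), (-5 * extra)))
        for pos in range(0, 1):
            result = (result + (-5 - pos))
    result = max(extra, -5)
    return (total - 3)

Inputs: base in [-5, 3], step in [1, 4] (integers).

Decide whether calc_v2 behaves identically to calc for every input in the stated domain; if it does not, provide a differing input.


This is a faithful refactor — arithmetic usage differs; and comparison usage differs, but the computed results match everywhere.
Spot check at base=-3, step=1 — calc: total=-2, then extra=4, then ((max(8, 0) + (-6 * base)) == min(step, step)) is false, then (((-total) + (step + base)) >= (base - step)) is true, then base=2, then result=1, then (idx=-1), then result=-19, then (pos=0), then result=-24, then (idx=0), then result=-44, then (pos=0), then result=-49, then (idx=1), then result=-69, then (pos=0), then result=-74, then result=4, then returns -5. calc_v2: total=-2, then extra=4, then ((max(8, 0) + (-6 * base)) == min(step, step)) is false, then ((base - step) <= ((-total) + (step + base))) is true, then base=2, then result=1, then (idx=-1), then result=-19, then (pos=0), then result=-24, then (idx=0), then result=-44, then (pos=0), then result=-49, then (idx=1), then result=-69, then (pos=0), then result=-74, then result=4, then returns -5. Both give -5.
Checked all 36 inputs in the declared domain: the outputs agree on every one.
verdict: equivalent


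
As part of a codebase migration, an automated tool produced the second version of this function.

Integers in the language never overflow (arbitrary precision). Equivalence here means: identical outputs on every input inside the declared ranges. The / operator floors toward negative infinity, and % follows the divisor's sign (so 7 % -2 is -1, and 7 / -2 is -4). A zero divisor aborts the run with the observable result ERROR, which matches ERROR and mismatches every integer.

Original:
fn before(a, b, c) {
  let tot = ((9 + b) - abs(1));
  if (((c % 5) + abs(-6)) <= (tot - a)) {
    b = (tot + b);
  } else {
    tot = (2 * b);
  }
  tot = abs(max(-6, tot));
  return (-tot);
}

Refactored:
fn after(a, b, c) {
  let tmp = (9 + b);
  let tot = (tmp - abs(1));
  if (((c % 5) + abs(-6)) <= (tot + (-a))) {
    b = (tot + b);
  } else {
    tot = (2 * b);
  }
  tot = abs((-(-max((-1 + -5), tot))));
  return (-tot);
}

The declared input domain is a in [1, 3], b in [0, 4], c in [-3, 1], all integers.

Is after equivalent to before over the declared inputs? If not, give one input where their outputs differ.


Equivalent — the differences include local variable names differ; statement counts differ; arithmetic usage differs; constant usage differs, yet no declared input distinguishes the two.
One worked example (a=1, b=1, c=1) — before: tot=9, then (((c % 5) + abs(-6)) <= (tot - a)) is true, then b=10, then tot=9, then returns -9; after: tmp=10, then tot=9, then (((c % 5) + abs(-6)) <= (tot + (-a))) is true, then b=10, then tot=9, then returns -9; agreement on -9.
Every one of the 75 inputs gives matching results.
verdict: equivalent


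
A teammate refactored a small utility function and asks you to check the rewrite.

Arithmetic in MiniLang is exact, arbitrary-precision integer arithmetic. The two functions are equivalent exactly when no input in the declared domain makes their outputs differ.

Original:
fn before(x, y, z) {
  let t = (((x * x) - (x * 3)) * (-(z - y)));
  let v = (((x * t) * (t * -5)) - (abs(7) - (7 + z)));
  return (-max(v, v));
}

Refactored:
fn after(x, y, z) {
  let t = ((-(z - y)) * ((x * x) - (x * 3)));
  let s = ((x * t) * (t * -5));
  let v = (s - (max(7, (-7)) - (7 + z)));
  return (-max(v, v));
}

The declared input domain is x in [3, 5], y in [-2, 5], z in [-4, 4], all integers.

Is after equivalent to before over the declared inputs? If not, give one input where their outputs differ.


Although local variable names differ; and statement counts differ; and constant usage differs; and min/max/abs usage differs, 216/216 inputs agree.
verdict: equivalent


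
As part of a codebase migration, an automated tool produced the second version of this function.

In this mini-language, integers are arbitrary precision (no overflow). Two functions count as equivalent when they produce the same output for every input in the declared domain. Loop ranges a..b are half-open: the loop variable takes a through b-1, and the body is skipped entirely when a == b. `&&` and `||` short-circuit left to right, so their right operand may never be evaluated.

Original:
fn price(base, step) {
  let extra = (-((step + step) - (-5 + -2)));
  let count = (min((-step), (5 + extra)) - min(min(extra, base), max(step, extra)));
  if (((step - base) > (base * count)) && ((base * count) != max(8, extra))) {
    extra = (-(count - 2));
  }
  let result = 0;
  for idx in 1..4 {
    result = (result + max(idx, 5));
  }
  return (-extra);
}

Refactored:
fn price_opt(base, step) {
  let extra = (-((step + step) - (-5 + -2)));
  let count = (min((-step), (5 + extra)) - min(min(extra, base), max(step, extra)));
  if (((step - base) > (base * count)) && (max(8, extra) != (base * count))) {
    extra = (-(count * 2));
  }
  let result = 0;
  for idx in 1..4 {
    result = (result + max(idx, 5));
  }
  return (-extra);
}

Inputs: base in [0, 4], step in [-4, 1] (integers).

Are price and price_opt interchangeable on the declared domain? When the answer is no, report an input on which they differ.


These are not equivalent — on base=0, step=1 the outputs split (3 vs 10).
price: extra = -9; count = 5; (((step - base) > (base * count)) && ((base * count) != max(8, extra))) -> true; extra = -3; result = 0; [idx=1]; result = 5; [idx=2]; result = 10; [idx=3]; result = 15; return 3
price_opt: extra = -9; count = 5; (((step - base) > (base * count)) && (max(8, extra) != (base * count))) -> true; extra = -10; result = 0; [idx=1]; result = 5; [idx=2]; result = 10; [idx=3]; result = 15; return 10
verdict: not equivalent; witness: base=0, step=1


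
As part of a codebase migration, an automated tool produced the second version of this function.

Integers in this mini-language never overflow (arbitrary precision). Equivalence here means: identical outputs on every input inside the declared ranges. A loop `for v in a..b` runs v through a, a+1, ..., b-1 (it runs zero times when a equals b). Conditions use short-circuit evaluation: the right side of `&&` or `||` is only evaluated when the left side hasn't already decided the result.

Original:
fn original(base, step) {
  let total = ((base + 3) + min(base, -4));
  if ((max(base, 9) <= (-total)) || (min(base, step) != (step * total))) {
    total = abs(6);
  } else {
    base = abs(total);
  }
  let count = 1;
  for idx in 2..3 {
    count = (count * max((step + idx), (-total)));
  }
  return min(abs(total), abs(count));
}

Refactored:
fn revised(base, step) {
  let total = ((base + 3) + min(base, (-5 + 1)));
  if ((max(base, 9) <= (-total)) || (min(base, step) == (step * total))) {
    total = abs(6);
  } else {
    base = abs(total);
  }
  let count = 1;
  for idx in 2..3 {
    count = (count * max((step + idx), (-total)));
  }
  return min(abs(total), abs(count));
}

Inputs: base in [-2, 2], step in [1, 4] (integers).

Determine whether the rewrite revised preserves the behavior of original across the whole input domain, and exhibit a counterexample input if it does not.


Take base=-2, step=2.
original: total = -3; ((max(base, 9) <= (-total)) || (min(base, step) != (step * total))) -> true; total = 6; count = 1; [idx=2]; count = 4; return 4
revised: total = -3; ((max(base, 9) <= (-total)) || (min(base, step) == (step * total))) -> false; base = 3; count = 1; [idx=2]; count = 4; return 3
4 and 3 differ, so these are not the same function on this domain.
verdict: not equivalent; witness: base=-2, step=2


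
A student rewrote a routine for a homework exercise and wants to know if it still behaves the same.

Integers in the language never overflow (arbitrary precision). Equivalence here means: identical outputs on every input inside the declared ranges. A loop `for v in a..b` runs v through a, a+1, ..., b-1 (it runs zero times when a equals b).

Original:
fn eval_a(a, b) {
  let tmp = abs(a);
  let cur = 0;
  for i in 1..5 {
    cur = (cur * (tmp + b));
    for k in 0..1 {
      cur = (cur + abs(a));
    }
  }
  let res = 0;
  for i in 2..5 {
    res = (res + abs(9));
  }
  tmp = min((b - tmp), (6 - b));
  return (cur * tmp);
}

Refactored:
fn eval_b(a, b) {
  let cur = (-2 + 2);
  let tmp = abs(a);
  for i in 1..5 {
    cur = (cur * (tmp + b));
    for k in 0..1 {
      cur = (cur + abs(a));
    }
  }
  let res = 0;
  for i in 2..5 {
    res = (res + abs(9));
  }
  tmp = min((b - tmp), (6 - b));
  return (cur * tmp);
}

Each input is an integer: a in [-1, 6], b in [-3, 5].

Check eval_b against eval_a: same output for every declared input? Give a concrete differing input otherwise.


Side by side, the visible changes include: arithmetic usage differs, plus constant usage differs.
One worked example (a=4, b=0) — eval_a: tmp = 4; cur = 0; [i=1]; cur = 0; [k=0]; cur = 4; [i=2]; cur = 16; [k=0]; cur = 20; [i=3]; cur = 80; [k=0]; cur = 84; [i=4]; cur = 336; [k=0]; cur = 340; res = 0; [i=2]; res = 9; [i=3]; res = 18; [i=4]; res = 27; tmp = -4; return -1360; eval_b: cur = 0; tmp = 4; [i=1]; cur = 0; [k=0]; cur = 4; [i=2]; cur = 16; [k=0]; cur = 20; [i=3]; cur = 80; [k=0]; cur = 84; [i=4]; cur = 336; [k=0]; cur = 340; res = 0; [i=2]; res = 9; [i=3]; res = 18; [i=4]; res = 27; tmp = -4; return -1360; agreement on -1360.
Every one of the 72 inputs gives matching results.
verdict: equivalent


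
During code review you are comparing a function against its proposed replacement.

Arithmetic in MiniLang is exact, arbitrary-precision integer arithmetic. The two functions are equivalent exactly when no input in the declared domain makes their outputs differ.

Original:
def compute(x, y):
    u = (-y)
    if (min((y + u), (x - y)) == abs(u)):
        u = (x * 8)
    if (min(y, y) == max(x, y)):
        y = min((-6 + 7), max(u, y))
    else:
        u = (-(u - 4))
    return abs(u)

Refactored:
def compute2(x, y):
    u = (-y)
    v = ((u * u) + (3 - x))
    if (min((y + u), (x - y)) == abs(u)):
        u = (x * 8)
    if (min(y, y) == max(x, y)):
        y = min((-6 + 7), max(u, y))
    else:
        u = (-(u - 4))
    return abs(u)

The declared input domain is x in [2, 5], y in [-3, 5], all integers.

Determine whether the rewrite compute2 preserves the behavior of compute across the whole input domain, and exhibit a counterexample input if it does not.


The two are interchangeable: local variable names differ; also statement counts differ; also constant usage differs; also arithmetic usage differs, and every declared input agrees.
Spot check at x=5, y=0 — compute: u becomes 0; next (min((y + u), (x - y)) == abs(u)) evaluates to true; next u becomes 40; next (min(y, y) == max(x, y)) evaluates to false; next u becomes -36; next final value 36. compute2: u becomes 0; next v becomes -2; next (min((y + u), (x - y)) == abs(u)) evaluates to true; next u becomes 40; next (min(y, y) == max(x, y)) evaluates to false; next u becomes -36; next final value 36. Both give 36.
An exhaustive pass over the 36 declared inputs shows identical outputs.
verdict: equivalent


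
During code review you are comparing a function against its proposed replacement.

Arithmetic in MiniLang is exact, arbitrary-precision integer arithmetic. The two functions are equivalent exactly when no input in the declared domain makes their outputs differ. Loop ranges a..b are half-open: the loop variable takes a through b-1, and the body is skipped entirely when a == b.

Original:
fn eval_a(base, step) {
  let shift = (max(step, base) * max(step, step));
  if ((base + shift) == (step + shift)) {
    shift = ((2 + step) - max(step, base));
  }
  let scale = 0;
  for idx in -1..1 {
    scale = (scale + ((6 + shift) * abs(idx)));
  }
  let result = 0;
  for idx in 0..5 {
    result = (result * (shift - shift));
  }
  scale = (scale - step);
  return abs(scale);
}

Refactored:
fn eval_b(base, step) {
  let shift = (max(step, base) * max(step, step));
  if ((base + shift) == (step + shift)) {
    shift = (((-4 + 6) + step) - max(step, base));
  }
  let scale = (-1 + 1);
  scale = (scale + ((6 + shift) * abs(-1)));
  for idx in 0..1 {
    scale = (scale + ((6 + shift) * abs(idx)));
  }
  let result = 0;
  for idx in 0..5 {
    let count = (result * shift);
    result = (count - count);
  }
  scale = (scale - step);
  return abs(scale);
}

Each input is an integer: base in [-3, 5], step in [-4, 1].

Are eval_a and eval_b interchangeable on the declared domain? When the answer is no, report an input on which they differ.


The two versions differ — the changes include min/max/abs usage differs, statement counts differ, arithmetic usage differs, loop structure differs, constant usage differs, local variable names differ.
As a probe, take base=5, step=1: eval_a runs shift := 5 | ((base + shift) == (step + shift)): false | scale := 0 | iter idx=-1: | scale := 11 | iter idx=0: | scale := 11 | result := 0 | iter idx=0: | result := 0 | iter idx=1: | result := 0 | iter idx=2: | result := 0 | iter idx=3: | result := 0 | iter idx=4: | result := 0 | scale := 10 | result 10; eval_b runs shift := 5 | ((base + shift) == (step + shift)): false | scale := 0 | scale := 11 | iter idx=0: | scale := 11 | result := 0 | iter idx=0: | count := 0 | result := 0 | iter idx=1: | count := 0 | result := 0 | iter idx=2: | count := 0 | result := 0 | iter idx=3: | count := 0 | result := 0 | iter idx=4: | count := 0 | result := 0 | scale := 10 | result 10; both end at 10.
An exhaustive pass over the 54 declared inputs shows identical outputs.
verdict: equivalent


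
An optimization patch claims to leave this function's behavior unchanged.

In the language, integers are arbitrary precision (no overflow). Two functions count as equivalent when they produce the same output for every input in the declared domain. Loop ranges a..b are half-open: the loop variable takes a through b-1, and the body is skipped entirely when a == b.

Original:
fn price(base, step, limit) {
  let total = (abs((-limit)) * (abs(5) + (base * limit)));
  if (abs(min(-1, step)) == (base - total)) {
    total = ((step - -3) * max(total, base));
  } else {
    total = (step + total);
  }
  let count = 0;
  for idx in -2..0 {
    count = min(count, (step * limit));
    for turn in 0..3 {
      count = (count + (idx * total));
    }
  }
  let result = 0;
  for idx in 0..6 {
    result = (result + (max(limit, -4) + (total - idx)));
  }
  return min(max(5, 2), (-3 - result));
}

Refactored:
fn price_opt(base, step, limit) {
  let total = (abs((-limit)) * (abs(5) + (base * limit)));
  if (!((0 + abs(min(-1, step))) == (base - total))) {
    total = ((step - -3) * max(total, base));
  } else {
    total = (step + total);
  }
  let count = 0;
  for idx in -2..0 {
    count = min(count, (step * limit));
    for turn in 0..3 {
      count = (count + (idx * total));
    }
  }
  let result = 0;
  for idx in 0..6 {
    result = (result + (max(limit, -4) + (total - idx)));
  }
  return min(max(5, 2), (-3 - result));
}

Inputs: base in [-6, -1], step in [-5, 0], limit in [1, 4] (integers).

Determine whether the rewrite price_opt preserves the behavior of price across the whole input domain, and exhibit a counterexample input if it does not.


There is a counterexample at base=-6, step=-5, limit=1: 5 on one side, -6 on the other.
price: total = -1; (abs(min(-1, step)) == (base - total)) -> false; total = -6; count = 0; [idx=-2]; count = -5; [turn=0]; count = 7; [turn=1]; count = 19; [turn=2]; count = 31; [idx=-1]; count = -5; [turn=0]; count = 1; [turn=1]; count = 7; [turn=2]; count = 13; result = 0; [idx=0]; result = -5; [idx=1]; result = -11; [idx=2]; result = -18; [idx=3]; result = -26; [idx=4]; result = -35; [idx=5]; result = -45; return 5
price_opt: total = -1; (!((0 + abs(min(-1, step))) == (base - total))) -> true; total = 2; count = 0; [idx=-2]; count = -5; [turn=0]; count = -9; [turn=1]; count = -13; [turn=2]; count = -17; [idx=-1]; count = -17; [turn=0]; count = -19; [turn=1]; count = -21; [turn=2]; count = -23; result = 0; [idx=0]; result = 3; [idx=1]; result = 5; [idx=2]; result = 6; [idx=3]; result = 6; [idx=4]; result = 5; [idx=5]; result = 3; return -6
verdict: not equivalent; witness: base=-6, step=-5, limit=1


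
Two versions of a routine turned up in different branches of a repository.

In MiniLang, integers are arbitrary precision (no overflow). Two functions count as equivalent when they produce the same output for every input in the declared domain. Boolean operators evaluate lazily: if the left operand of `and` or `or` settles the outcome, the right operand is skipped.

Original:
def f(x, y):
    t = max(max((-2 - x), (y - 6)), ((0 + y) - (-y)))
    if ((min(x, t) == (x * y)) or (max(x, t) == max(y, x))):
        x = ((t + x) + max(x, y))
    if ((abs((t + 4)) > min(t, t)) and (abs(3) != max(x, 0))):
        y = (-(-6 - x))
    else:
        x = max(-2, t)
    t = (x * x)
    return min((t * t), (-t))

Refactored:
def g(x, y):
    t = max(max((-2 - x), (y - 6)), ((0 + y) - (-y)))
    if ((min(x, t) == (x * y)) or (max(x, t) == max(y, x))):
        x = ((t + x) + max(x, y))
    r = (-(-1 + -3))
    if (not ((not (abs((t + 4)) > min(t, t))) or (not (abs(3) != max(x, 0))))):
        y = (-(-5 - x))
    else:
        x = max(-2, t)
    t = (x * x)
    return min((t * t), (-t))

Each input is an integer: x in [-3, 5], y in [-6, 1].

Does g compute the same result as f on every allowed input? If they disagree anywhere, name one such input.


Although `-6` became `-5`, no input in the stated domain can expose it.
One worked example (x=-2, y=-6) — f: t = 0; ((min(x, t) == (x * y)) or (max(x, t) == max(y, x))) -> false; ((abs((t + 4)) > min(t, t)) and (abs(3) != max(x, 0))) -> true; y = 4; t = 4; return -4; g: t = 0; ((min(x, t) == (x * y)) or (max(x, t) == max(y, x))) -> false; r = 4; (not ((not (abs((t + 4)) > min(t, t))) or (not (abs(3) != max(x, 0))))) -> true; y = 3; t = 4; return -4; agreement on -4.
Across all 72 domain points the two functions coincide.
verdict: equivalent


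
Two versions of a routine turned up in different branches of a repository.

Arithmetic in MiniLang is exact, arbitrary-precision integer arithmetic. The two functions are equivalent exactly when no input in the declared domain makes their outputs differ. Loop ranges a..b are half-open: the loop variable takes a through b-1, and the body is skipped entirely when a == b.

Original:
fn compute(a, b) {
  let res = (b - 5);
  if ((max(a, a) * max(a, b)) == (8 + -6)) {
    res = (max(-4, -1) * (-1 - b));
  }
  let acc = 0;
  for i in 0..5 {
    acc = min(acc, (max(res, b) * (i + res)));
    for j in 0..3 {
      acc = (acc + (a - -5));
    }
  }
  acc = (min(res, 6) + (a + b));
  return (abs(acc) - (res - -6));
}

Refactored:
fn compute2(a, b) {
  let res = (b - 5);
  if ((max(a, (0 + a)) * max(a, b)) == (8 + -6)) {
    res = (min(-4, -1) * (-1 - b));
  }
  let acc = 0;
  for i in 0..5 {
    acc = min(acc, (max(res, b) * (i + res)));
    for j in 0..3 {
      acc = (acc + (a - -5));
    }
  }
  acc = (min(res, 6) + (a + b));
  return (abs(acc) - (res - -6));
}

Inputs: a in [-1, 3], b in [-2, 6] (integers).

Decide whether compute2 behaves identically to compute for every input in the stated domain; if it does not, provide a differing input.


Take a=1, b=2.
compute: res becomes -3; next ((max(a, a) * max(a, b)) == (8 + -6)) evaluates to true; next res becomes 3; next acc becomes 0; next at i=0:; next acc becomes 0; next at j=0:; next acc becomes 6; next at j=1:; next acc becomes 12; next at j=2:; next acc becomes 18; next at i=1:; next acc becomes 12; next at j=0:; next acc becomes 18; next at j=1:; next acc becomes 24; next at j=2:; next acc becomes 30; next at i=2:; next acc becomes 15; next at j=0:; next acc becomes 21; next at j=1:; next acc becomes 27; next at j=2:; next acc becomes 33; next at i=3:; next acc becomes 18; next at j=0:; next acc becomes 24; next at j=1:; next acc becomes 30; next at j=2:; next acc becomes 36; next at i=4:; next acc becomes 21; next at j=0:; next acc becomes 27; next at j=1:; next acc becomes 33; next at j=2:; next acc becomes 39; next acc becomes 6; next final value -3
compute2: res becomes -3; next ((max(a, (0 + a)) * max(a, b)) == (8 + -6)) evaluates to true; next res becomes 12; next acc becomes 0; next at i=0:; next acc becomes 0; next at j=0:; next acc becomes 6; next at j=1:; next acc becomes 12; next at j=2:; next acc becomes 18; next at i=1:; next acc becomes 18; next at j=0:; next acc becomes 24; next at j=1:; next acc becomes 30; next at j=2:; next acc becomes 36; next at i=2:; next acc becomes 36; next at j=0:; next acc becomes 42; next at j=1:; next acc becomes 48; next at j=2:; next acc becomes 54; next at i=3:; next acc becomes 54; next at j=0:; next acc becomes 60; next at j=1:; next acc becomes 66; next at j=2:; next acc becomes 72; next at i=4:; next acc becomes 72; next at j=0:; next acc becomes 78; next at j=1:; next acc becomes 84; next at j=2:; next acc becomes 90; next acc becomes 9; next final value -9
-3 != -9, so the rewrite changes behavior.
verdict: not equivalent; witness: a=1, b=2


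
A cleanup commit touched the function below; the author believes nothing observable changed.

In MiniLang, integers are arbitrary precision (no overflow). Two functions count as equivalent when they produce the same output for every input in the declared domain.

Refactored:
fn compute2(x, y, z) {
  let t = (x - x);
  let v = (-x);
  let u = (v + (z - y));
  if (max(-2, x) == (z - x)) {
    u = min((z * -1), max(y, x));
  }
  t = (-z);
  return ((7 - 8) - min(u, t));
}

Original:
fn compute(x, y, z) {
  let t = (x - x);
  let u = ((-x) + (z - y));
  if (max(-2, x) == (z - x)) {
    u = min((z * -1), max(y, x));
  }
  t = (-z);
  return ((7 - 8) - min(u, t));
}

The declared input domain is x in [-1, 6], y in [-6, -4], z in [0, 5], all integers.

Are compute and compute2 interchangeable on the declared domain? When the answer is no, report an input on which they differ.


The two versions differ — the changes include local variable names differ, plus statement counts differ.
One worked example (x=2, y=-6, z=3) — compute: t := 0 | u := 7 | (max(-2, x) == (z - x)): false | t := -3 | result 2; compute2: t := 0 | v := -2 | u := 7 | (max(-2, x) == (z - x)): false | t := -3 | result 2; agreement on 2.
Across all 144 domain points the two functions coincide.
verdict: equivalent


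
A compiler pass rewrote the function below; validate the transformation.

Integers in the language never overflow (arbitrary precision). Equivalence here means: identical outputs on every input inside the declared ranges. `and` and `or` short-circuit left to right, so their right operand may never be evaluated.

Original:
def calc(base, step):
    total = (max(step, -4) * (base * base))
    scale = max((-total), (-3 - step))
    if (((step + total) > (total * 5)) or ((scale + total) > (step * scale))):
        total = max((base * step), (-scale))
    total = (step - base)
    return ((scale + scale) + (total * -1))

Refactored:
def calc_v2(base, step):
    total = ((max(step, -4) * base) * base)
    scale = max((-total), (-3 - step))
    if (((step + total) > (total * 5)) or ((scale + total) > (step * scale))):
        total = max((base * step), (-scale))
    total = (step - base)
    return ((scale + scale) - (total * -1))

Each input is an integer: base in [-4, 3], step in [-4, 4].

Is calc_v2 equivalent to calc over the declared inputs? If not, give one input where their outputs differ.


These are not equivalent — on base=-4, step=-3 the outputs split (95 vs 97).
calc: total := -48 | scale := 48 | (((step + total) > (total * 5)) or ((scale + total) > (step * scale))): true | total := 12 | total := 1 | result 95
calc_v2: total := -48 | scale := 48 | (((step + total) > (total * 5)) or ((scale + total) > (step * scale))): true | total := 12 | total := 1 | result 97
verdict: not equivalent; witness: base=-4, step=-3


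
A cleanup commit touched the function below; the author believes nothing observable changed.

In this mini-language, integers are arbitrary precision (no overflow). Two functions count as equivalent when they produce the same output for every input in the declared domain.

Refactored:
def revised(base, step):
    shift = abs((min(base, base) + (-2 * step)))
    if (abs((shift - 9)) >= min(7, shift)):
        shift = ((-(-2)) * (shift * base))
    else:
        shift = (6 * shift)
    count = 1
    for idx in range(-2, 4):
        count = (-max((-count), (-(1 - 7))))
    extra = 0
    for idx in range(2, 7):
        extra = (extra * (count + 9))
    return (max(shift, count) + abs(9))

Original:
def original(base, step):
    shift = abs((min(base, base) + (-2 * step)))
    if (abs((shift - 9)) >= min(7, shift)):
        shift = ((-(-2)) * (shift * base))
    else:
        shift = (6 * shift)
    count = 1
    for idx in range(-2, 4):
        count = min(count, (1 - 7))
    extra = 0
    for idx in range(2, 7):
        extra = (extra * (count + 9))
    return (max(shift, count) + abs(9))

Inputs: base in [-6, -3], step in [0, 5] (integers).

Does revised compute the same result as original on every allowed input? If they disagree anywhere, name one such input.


The two are interchangeable: min/max/abs usage differs, and every declared input agrees.
Tracing base=-5, step=5: original: shift := 15 | (abs((shift - 9)) >= min(7, shift)): false | shift := 90 | count := 1 | iter idx=-2: | count := -6 | iter idx=-1: | count := -6 | iter idx=0: | count := -6 | iter idx=1: | count := -6 | iter idx=2: | count := -6 | iter idx=3: | count := -6 | extra := 0 | iter idx=2: | extra := 0 | iter idx=3: | extra := 0 | iter idx=4: | extra := 0 | iter idx=5: | extra := 0 | iter idx=6: | extra := 0 | result 99 | revised: shift := 15 | (abs((shift - 9)) >= min(7, shift)): false | shift := 90 | count := 1 | iter idx=-2: | count := -6 | iter idx=-1: | count := -6 | iter idx=0: | count := -6 | iter idx=1: | count := -6 | iter idx=2: | count := -6 | iter idx=3: | count := -6 | extra := 0 | iter idx=2: | extra := 0 | iter idx=3: | extra := 0 | iter idx=4: | extra := 0 | iter idx=5: | extra := 0 | iter idx=6: | extra := 0 | result 99 — matching result 99.
Every one of the 24 inputs gives matching results.
verdict: equivalent
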